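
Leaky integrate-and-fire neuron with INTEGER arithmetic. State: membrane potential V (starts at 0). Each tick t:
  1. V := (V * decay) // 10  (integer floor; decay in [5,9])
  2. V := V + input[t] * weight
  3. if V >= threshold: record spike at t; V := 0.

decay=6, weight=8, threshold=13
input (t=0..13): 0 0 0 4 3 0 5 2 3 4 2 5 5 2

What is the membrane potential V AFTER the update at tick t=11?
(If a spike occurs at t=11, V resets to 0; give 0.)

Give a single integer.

t=0: input=0 -> V=0
t=1: input=0 -> V=0
t=2: input=0 -> V=0
t=3: input=4 -> V=0 FIRE
t=4: input=3 -> V=0 FIRE
t=5: input=0 -> V=0
t=6: input=5 -> V=0 FIRE
t=7: input=2 -> V=0 FIRE
t=8: input=3 -> V=0 FIRE
t=9: input=4 -> V=0 FIRE
t=10: input=2 -> V=0 FIRE
t=11: input=5 -> V=0 FIRE
t=12: input=5 -> V=0 FIRE
t=13: input=2 -> V=0 FIRE

Answer: 0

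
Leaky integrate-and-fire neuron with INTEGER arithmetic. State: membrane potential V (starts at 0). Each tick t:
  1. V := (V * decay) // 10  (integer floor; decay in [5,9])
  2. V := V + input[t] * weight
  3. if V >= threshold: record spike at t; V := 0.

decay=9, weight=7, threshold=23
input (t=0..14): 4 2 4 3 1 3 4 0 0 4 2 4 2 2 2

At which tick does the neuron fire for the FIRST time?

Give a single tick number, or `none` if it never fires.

Answer: 0

Derivation:
t=0: input=4 -> V=0 FIRE
t=1: input=2 -> V=14
t=2: input=4 -> V=0 FIRE
t=3: input=3 -> V=21
t=4: input=1 -> V=0 FIRE
t=5: input=3 -> V=21
t=6: input=4 -> V=0 FIRE
t=7: input=0 -> V=0
t=8: input=0 -> V=0
t=9: input=4 -> V=0 FIRE
t=10: input=2 -> V=14
t=11: input=4 -> V=0 FIRE
t=12: input=2 -> V=14
t=13: input=2 -> V=0 FIRE
t=14: input=2 -> V=14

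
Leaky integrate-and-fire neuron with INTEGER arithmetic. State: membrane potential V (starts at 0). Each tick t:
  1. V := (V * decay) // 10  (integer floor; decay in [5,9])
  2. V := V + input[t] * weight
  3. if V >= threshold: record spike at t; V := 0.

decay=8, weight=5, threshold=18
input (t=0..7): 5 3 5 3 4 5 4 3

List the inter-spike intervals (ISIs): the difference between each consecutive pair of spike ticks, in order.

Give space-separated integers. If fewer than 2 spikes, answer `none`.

Answer: 2 2 1 1

Derivation:
t=0: input=5 -> V=0 FIRE
t=1: input=3 -> V=15
t=2: input=5 -> V=0 FIRE
t=3: input=3 -> V=15
t=4: input=4 -> V=0 FIRE
t=5: input=5 -> V=0 FIRE
t=6: input=4 -> V=0 FIRE
t=7: input=3 -> V=15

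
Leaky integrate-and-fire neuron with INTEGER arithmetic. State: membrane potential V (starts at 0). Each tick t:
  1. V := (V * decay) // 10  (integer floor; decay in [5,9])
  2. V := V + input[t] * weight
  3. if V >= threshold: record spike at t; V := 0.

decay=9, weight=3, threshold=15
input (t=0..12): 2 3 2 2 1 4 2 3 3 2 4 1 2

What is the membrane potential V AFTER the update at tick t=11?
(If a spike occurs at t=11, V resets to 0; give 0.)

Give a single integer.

Answer: 3

Derivation:
t=0: input=2 -> V=6
t=1: input=3 -> V=14
t=2: input=2 -> V=0 FIRE
t=3: input=2 -> V=6
t=4: input=1 -> V=8
t=5: input=4 -> V=0 FIRE
t=6: input=2 -> V=6
t=7: input=3 -> V=14
t=8: input=3 -> V=0 FIRE
t=9: input=2 -> V=6
t=10: input=4 -> V=0 FIRE
t=11: input=1 -> V=3
t=12: input=2 -> V=8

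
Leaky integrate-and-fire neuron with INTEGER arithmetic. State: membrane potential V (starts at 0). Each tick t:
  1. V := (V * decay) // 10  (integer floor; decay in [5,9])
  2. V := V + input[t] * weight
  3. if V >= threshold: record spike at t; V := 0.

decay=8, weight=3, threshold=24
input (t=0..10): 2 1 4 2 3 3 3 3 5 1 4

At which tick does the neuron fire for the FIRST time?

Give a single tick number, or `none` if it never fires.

Answer: 4

Derivation:
t=0: input=2 -> V=6
t=1: input=1 -> V=7
t=2: input=4 -> V=17
t=3: input=2 -> V=19
t=4: input=3 -> V=0 FIRE
t=5: input=3 -> V=9
t=6: input=3 -> V=16
t=7: input=3 -> V=21
t=8: input=5 -> V=0 FIRE
t=9: input=1 -> V=3
t=10: input=4 -> V=14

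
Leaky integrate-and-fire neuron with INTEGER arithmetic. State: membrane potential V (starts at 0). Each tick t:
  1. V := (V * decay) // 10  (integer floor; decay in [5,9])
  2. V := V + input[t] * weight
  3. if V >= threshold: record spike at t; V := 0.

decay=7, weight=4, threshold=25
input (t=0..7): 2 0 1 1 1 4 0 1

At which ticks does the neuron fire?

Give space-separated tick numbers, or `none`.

t=0: input=2 -> V=8
t=1: input=0 -> V=5
t=2: input=1 -> V=7
t=3: input=1 -> V=8
t=4: input=1 -> V=9
t=5: input=4 -> V=22
t=6: input=0 -> V=15
t=7: input=1 -> V=14

Answer: none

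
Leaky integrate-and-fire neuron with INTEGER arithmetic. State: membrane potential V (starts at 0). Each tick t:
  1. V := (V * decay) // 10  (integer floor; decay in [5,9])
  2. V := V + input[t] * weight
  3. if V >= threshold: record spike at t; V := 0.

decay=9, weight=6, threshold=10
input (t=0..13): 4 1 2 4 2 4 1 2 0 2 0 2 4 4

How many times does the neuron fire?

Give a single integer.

t=0: input=4 -> V=0 FIRE
t=1: input=1 -> V=6
t=2: input=2 -> V=0 FIRE
t=3: input=4 -> V=0 FIRE
t=4: input=2 -> V=0 FIRE
t=5: input=4 -> V=0 FIRE
t=6: input=1 -> V=6
t=7: input=2 -> V=0 FIRE
t=8: input=0 -> V=0
t=9: input=2 -> V=0 FIRE
t=10: input=0 -> V=0
t=11: input=2 -> V=0 FIRE
t=12: input=4 -> V=0 FIRE
t=13: input=4 -> V=0 FIRE

Answer: 10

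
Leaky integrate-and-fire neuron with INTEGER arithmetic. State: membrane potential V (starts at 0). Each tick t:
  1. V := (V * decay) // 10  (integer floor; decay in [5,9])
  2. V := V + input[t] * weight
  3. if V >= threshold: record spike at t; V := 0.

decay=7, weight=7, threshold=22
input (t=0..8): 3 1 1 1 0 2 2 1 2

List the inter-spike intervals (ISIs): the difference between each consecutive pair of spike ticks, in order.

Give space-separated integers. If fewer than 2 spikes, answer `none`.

Answer: 3

Derivation:
t=0: input=3 -> V=21
t=1: input=1 -> V=21
t=2: input=1 -> V=21
t=3: input=1 -> V=21
t=4: input=0 -> V=14
t=5: input=2 -> V=0 FIRE
t=6: input=2 -> V=14
t=7: input=1 -> V=16
t=8: input=2 -> V=0 FIRE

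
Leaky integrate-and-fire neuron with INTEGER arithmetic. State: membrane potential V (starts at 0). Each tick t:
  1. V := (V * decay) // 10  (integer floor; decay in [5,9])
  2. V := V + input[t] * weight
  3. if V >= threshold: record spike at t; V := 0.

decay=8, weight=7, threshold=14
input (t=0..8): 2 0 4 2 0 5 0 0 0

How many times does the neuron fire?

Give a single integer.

Answer: 4

Derivation:
t=0: input=2 -> V=0 FIRE
t=1: input=0 -> V=0
t=2: input=4 -> V=0 FIRE
t=3: input=2 -> V=0 FIRE
t=4: input=0 -> V=0
t=5: input=5 -> V=0 FIRE
t=6: input=0 -> V=0
t=7: input=0 -> V=0
t=8: input=0 -> V=0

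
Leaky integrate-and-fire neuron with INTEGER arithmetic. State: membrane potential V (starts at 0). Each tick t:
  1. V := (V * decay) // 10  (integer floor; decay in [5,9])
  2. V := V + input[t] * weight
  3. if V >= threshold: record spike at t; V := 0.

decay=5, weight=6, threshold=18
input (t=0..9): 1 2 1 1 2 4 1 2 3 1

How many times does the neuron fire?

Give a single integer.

Answer: 3

Derivation:
t=0: input=1 -> V=6
t=1: input=2 -> V=15
t=2: input=1 -> V=13
t=3: input=1 -> V=12
t=4: input=2 -> V=0 FIRE
t=5: input=4 -> V=0 FIRE
t=6: input=1 -> V=6
t=7: input=2 -> V=15
t=8: input=3 -> V=0 FIRE
t=9: input=1 -> V=6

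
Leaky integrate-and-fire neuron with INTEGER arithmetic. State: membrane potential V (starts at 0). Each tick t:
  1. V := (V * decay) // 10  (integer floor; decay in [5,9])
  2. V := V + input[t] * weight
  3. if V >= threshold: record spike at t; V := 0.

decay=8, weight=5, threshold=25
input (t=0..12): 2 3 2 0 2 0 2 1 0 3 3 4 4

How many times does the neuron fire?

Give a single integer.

Answer: 3

Derivation:
t=0: input=2 -> V=10
t=1: input=3 -> V=23
t=2: input=2 -> V=0 FIRE
t=3: input=0 -> V=0
t=4: input=2 -> V=10
t=5: input=0 -> V=8
t=6: input=2 -> V=16
t=7: input=1 -> V=17
t=8: input=0 -> V=13
t=9: input=3 -> V=0 FIRE
t=10: input=3 -> V=15
t=11: input=4 -> V=0 FIRE
t=12: input=4 -> V=20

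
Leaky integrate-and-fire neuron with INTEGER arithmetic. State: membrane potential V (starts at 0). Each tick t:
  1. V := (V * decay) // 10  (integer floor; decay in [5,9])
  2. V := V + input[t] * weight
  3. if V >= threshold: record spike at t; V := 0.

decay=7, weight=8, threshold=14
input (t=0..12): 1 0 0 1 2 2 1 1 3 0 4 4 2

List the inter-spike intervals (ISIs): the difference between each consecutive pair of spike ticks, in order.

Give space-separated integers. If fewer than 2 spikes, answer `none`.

t=0: input=1 -> V=8
t=1: input=0 -> V=5
t=2: input=0 -> V=3
t=3: input=1 -> V=10
t=4: input=2 -> V=0 FIRE
t=5: input=2 -> V=0 FIRE
t=6: input=1 -> V=8
t=7: input=1 -> V=13
t=8: input=3 -> V=0 FIRE
t=9: input=0 -> V=0
t=10: input=4 -> V=0 FIRE
t=11: input=4 -> V=0 FIRE
t=12: input=2 -> V=0 FIRE

Answer: 1 3 2 1 1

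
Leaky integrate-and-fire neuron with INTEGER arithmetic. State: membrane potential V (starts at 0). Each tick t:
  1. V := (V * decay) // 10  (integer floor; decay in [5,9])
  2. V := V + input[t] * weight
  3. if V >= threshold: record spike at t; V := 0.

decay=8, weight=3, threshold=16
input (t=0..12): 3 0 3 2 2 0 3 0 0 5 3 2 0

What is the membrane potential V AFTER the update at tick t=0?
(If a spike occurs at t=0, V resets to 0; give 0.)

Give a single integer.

Answer: 9

Derivation:
t=0: input=3 -> V=9
t=1: input=0 -> V=7
t=2: input=3 -> V=14
t=3: input=2 -> V=0 FIRE
t=4: input=2 -> V=6
t=5: input=0 -> V=4
t=6: input=3 -> V=12
t=7: input=0 -> V=9
t=8: input=0 -> V=7
t=9: input=5 -> V=0 FIRE
t=10: input=3 -> V=9
t=11: input=2 -> V=13
t=12: input=0 -> V=10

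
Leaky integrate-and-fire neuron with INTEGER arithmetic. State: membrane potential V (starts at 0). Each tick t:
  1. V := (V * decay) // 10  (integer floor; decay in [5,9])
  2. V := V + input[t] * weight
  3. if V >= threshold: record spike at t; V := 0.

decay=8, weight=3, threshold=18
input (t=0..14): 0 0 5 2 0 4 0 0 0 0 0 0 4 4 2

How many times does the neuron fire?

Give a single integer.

t=0: input=0 -> V=0
t=1: input=0 -> V=0
t=2: input=5 -> V=15
t=3: input=2 -> V=0 FIRE
t=4: input=0 -> V=0
t=5: input=4 -> V=12
t=6: input=0 -> V=9
t=7: input=0 -> V=7
t=8: input=0 -> V=5
t=9: input=0 -> V=4
t=10: input=0 -> V=3
t=11: input=0 -> V=2
t=12: input=4 -> V=13
t=13: input=4 -> V=0 FIRE
t=14: input=2 -> V=6

Answer: 2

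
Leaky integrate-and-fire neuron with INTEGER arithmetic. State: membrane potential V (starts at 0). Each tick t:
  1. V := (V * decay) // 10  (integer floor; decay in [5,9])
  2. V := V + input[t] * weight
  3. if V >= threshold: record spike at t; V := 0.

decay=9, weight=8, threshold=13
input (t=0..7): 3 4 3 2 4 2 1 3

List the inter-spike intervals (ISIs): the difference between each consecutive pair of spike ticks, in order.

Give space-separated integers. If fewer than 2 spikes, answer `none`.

t=0: input=3 -> V=0 FIRE
t=1: input=4 -> V=0 FIRE
t=2: input=3 -> V=0 FIRE
t=3: input=2 -> V=0 FIRE
t=4: input=4 -> V=0 FIRE
t=5: input=2 -> V=0 FIRE
t=6: input=1 -> V=8
t=7: input=3 -> V=0 FIRE

Answer: 1 1 1 1 1 2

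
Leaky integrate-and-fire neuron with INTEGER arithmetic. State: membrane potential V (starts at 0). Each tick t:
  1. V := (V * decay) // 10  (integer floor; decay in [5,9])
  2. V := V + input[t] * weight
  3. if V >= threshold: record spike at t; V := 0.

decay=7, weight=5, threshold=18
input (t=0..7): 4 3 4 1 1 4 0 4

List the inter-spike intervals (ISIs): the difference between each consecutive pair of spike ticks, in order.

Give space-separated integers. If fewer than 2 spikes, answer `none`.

Answer: 2 3 2

Derivation:
t=0: input=4 -> V=0 FIRE
t=1: input=3 -> V=15
t=2: input=4 -> V=0 FIRE
t=3: input=1 -> V=5
t=4: input=1 -> V=8
t=5: input=4 -> V=0 FIRE
t=6: input=0 -> V=0
t=7: input=4 -> V=0 FIRE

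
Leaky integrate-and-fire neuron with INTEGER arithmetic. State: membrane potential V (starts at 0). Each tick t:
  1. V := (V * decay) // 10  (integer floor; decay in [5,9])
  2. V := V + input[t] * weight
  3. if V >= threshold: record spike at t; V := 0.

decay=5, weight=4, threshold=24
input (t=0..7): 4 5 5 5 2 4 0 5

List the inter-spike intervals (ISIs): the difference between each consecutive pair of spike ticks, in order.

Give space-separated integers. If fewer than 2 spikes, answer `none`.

Answer: 2 4

Derivation:
t=0: input=4 -> V=16
t=1: input=5 -> V=0 FIRE
t=2: input=5 -> V=20
t=3: input=5 -> V=0 FIRE
t=4: input=2 -> V=8
t=5: input=4 -> V=20
t=6: input=0 -> V=10
t=7: input=5 -> V=0 FIRE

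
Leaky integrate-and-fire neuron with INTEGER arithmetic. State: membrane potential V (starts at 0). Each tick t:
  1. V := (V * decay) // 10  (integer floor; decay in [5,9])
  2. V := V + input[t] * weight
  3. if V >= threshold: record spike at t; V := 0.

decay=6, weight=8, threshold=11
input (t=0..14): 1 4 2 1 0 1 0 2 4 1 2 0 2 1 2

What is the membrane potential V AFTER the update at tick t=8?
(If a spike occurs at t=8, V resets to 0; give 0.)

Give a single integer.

Answer: 0

Derivation:
t=0: input=1 -> V=8
t=1: input=4 -> V=0 FIRE
t=2: input=2 -> V=0 FIRE
t=3: input=1 -> V=8
t=4: input=0 -> V=4
t=5: input=1 -> V=10
t=6: input=0 -> V=6
t=7: input=2 -> V=0 FIRE
t=8: input=4 -> V=0 FIRE
t=9: input=1 -> V=8
t=10: input=2 -> V=0 FIRE
t=11: input=0 -> V=0
t=12: input=2 -> V=0 FIRE
t=13: input=1 -> V=8
t=14: input=2 -> V=0 FIRE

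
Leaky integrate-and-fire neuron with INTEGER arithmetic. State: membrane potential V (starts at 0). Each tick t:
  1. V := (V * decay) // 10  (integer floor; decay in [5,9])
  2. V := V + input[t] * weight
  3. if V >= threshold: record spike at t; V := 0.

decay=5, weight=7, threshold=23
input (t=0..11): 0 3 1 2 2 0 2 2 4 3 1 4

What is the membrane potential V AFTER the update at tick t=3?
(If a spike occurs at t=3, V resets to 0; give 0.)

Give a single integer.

t=0: input=0 -> V=0
t=1: input=3 -> V=21
t=2: input=1 -> V=17
t=3: input=2 -> V=22
t=4: input=2 -> V=0 FIRE
t=5: input=0 -> V=0
t=6: input=2 -> V=14
t=7: input=2 -> V=21
t=8: input=4 -> V=0 FIRE
t=9: input=3 -> V=21
t=10: input=1 -> V=17
t=11: input=4 -> V=0 FIRE

Answer: 22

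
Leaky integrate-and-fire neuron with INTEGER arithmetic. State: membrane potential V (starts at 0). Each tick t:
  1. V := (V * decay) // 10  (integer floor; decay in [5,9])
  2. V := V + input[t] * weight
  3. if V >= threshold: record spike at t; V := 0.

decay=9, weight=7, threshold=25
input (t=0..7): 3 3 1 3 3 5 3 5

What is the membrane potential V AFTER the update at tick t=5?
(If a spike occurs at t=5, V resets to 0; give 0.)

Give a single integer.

t=0: input=3 -> V=21
t=1: input=3 -> V=0 FIRE
t=2: input=1 -> V=7
t=3: input=3 -> V=0 FIRE
t=4: input=3 -> V=21
t=5: input=5 -> V=0 FIRE
t=6: input=3 -> V=21
t=7: input=5 -> V=0 FIRE

Answer: 0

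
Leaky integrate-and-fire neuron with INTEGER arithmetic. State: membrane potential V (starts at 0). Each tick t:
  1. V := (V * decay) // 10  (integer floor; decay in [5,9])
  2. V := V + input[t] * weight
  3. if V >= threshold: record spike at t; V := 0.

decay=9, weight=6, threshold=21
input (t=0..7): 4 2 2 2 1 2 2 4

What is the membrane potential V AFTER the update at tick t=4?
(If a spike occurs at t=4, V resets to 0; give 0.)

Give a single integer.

t=0: input=4 -> V=0 FIRE
t=1: input=2 -> V=12
t=2: input=2 -> V=0 FIRE
t=3: input=2 -> V=12
t=4: input=1 -> V=16
t=5: input=2 -> V=0 FIRE
t=6: input=2 -> V=12
t=7: input=4 -> V=0 FIRE

Answer: 16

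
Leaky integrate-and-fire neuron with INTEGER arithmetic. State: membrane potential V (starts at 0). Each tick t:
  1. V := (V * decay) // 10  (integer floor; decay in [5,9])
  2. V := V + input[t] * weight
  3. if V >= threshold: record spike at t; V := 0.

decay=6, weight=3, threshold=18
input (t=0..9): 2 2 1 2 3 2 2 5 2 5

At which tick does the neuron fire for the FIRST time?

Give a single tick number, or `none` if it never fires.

t=0: input=2 -> V=6
t=1: input=2 -> V=9
t=2: input=1 -> V=8
t=3: input=2 -> V=10
t=4: input=3 -> V=15
t=5: input=2 -> V=15
t=6: input=2 -> V=15
t=7: input=5 -> V=0 FIRE
t=8: input=2 -> V=6
t=9: input=5 -> V=0 FIRE

Answer: 7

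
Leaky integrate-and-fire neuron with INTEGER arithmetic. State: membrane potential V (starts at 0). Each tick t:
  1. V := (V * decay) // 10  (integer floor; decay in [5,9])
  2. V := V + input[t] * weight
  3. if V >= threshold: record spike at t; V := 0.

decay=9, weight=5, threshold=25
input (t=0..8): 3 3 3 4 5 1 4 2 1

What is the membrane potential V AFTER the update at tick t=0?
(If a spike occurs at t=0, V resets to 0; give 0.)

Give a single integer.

t=0: input=3 -> V=15
t=1: input=3 -> V=0 FIRE
t=2: input=3 -> V=15
t=3: input=4 -> V=0 FIRE
t=4: input=5 -> V=0 FIRE
t=5: input=1 -> V=5
t=6: input=4 -> V=24
t=7: input=2 -> V=0 FIRE
t=8: input=1 -> V=5

Answer: 15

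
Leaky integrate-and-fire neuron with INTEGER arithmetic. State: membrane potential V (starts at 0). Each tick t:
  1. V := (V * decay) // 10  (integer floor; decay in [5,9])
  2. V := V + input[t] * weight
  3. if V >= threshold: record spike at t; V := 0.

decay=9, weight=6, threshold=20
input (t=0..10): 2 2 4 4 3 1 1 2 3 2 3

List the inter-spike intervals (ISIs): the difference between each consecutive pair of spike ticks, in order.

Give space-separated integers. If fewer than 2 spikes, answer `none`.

t=0: input=2 -> V=12
t=1: input=2 -> V=0 FIRE
t=2: input=4 -> V=0 FIRE
t=3: input=4 -> V=0 FIRE
t=4: input=3 -> V=18
t=5: input=1 -> V=0 FIRE
t=6: input=1 -> V=6
t=7: input=2 -> V=17
t=8: input=3 -> V=0 FIRE
t=9: input=2 -> V=12
t=10: input=3 -> V=0 FIRE

Answer: 1 1 2 3 2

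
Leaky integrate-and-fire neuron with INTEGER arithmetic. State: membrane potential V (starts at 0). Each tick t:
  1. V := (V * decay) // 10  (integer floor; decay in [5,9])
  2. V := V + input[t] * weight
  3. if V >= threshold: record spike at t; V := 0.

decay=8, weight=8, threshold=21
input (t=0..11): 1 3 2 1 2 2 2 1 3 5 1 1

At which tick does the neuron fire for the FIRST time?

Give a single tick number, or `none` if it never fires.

t=0: input=1 -> V=8
t=1: input=3 -> V=0 FIRE
t=2: input=2 -> V=16
t=3: input=1 -> V=20
t=4: input=2 -> V=0 FIRE
t=5: input=2 -> V=16
t=6: input=2 -> V=0 FIRE
t=7: input=1 -> V=8
t=8: input=3 -> V=0 FIRE
t=9: input=5 -> V=0 FIRE
t=10: input=1 -> V=8
t=11: input=1 -> V=14

Answer: 1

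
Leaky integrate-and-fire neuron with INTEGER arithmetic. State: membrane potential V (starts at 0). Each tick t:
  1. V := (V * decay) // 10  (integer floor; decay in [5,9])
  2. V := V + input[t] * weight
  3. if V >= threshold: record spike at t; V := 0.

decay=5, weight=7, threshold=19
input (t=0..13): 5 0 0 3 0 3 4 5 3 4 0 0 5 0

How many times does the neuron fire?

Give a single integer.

Answer: 8

Derivation:
t=0: input=5 -> V=0 FIRE
t=1: input=0 -> V=0
t=2: input=0 -> V=0
t=3: input=3 -> V=0 FIRE
t=4: input=0 -> V=0
t=5: input=3 -> V=0 FIRE
t=6: input=4 -> V=0 FIRE
t=7: input=5 -> V=0 FIRE
t=8: input=3 -> V=0 FIRE
t=9: input=4 -> V=0 FIRE
t=10: input=0 -> V=0
t=11: input=0 -> V=0
t=12: input=5 -> V=0 FIRE
t=13: input=0 -> V=0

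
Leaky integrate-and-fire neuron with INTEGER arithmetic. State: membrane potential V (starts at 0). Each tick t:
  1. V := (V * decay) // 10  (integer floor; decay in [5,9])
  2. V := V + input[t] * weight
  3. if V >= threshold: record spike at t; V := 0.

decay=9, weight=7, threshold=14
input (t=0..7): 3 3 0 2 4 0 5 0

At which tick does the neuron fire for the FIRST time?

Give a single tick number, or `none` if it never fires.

Answer: 0

Derivation:
t=0: input=3 -> V=0 FIRE
t=1: input=3 -> V=0 FIRE
t=2: input=0 -> V=0
t=3: input=2 -> V=0 FIRE
t=4: input=4 -> V=0 FIRE
t=5: input=0 -> V=0
t=6: input=5 -> V=0 FIRE
t=7: input=0 -> V=0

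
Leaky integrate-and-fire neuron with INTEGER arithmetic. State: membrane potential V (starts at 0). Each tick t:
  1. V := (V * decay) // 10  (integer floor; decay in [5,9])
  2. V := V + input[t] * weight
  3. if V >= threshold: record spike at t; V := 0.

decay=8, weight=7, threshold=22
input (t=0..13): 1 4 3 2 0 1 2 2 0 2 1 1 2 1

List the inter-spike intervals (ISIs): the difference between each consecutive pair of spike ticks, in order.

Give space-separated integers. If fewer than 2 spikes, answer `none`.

Answer: 2 4 5

Derivation:
t=0: input=1 -> V=7
t=1: input=4 -> V=0 FIRE
t=2: input=3 -> V=21
t=3: input=2 -> V=0 FIRE
t=4: input=0 -> V=0
t=5: input=1 -> V=7
t=6: input=2 -> V=19
t=7: input=2 -> V=0 FIRE
t=8: input=0 -> V=0
t=9: input=2 -> V=14
t=10: input=1 -> V=18
t=11: input=1 -> V=21
t=12: input=2 -> V=0 FIRE
t=13: input=1 -> V=7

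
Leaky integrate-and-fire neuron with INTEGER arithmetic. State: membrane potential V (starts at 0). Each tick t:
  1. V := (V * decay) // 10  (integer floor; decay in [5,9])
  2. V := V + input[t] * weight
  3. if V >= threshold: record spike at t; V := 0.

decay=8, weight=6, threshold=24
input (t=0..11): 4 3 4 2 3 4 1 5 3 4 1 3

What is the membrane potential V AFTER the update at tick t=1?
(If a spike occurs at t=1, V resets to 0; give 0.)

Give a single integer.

t=0: input=4 -> V=0 FIRE
t=1: input=3 -> V=18
t=2: input=4 -> V=0 FIRE
t=3: input=2 -> V=12
t=4: input=3 -> V=0 FIRE
t=5: input=4 -> V=0 FIRE
t=6: input=1 -> V=6
t=7: input=5 -> V=0 FIRE
t=8: input=3 -> V=18
t=9: input=4 -> V=0 FIRE
t=10: input=1 -> V=6
t=11: input=3 -> V=22

Answer: 18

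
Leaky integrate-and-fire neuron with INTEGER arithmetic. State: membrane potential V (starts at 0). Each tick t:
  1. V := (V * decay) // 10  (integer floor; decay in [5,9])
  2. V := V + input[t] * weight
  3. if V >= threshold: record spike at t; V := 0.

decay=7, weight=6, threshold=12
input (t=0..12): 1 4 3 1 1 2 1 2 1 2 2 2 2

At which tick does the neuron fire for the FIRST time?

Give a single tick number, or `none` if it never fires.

t=0: input=1 -> V=6
t=1: input=4 -> V=0 FIRE
t=2: input=3 -> V=0 FIRE
t=3: input=1 -> V=6
t=4: input=1 -> V=10
t=5: input=2 -> V=0 FIRE
t=6: input=1 -> V=6
t=7: input=2 -> V=0 FIRE
t=8: input=1 -> V=6
t=9: input=2 -> V=0 FIRE
t=10: input=2 -> V=0 FIRE
t=11: input=2 -> V=0 FIRE
t=12: input=2 -> V=0 FIRE

Answer: 1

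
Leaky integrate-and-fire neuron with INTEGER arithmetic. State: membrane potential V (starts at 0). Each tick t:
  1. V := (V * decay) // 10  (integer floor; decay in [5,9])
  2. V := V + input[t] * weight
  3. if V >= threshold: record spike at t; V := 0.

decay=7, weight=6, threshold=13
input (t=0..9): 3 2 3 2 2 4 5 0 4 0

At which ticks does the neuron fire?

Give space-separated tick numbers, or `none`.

Answer: 0 2 4 5 6 8

Derivation:
t=0: input=3 -> V=0 FIRE
t=1: input=2 -> V=12
t=2: input=3 -> V=0 FIRE
t=3: input=2 -> V=12
t=4: input=2 -> V=0 FIRE
t=5: input=4 -> V=0 FIRE
t=6: input=5 -> V=0 FIRE
t=7: input=0 -> V=0
t=8: input=4 -> V=0 FIRE
t=9: input=0 -> V=0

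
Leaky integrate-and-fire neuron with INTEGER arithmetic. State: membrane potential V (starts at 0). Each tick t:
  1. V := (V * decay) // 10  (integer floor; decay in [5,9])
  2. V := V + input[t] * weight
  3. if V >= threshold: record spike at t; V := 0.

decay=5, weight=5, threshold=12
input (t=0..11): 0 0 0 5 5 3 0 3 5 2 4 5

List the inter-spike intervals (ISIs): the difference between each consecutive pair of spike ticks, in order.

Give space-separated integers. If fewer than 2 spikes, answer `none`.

t=0: input=0 -> V=0
t=1: input=0 -> V=0
t=2: input=0 -> V=0
t=3: input=5 -> V=0 FIRE
t=4: input=5 -> V=0 FIRE
t=5: input=3 -> V=0 FIRE
t=6: input=0 -> V=0
t=7: input=3 -> V=0 FIRE
t=8: input=5 -> V=0 FIRE
t=9: input=2 -> V=10
t=10: input=4 -> V=0 FIRE
t=11: input=5 -> V=0 FIRE

Answer: 1 1 2 1 2 1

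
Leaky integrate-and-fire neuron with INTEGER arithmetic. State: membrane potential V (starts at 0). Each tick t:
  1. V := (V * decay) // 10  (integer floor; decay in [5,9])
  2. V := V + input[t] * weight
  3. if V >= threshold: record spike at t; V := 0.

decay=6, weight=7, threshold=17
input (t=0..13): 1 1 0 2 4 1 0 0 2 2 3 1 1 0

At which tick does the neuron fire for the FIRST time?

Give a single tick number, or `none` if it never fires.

Answer: 3

Derivation:
t=0: input=1 -> V=7
t=1: input=1 -> V=11
t=2: input=0 -> V=6
t=3: input=2 -> V=0 FIRE
t=4: input=4 -> V=0 FIRE
t=5: input=1 -> V=7
t=6: input=0 -> V=4
t=7: input=0 -> V=2
t=8: input=2 -> V=15
t=9: input=2 -> V=0 FIRE
t=10: input=3 -> V=0 FIRE
t=11: input=1 -> V=7
t=12: input=1 -> V=11
t=13: input=0 -> V=6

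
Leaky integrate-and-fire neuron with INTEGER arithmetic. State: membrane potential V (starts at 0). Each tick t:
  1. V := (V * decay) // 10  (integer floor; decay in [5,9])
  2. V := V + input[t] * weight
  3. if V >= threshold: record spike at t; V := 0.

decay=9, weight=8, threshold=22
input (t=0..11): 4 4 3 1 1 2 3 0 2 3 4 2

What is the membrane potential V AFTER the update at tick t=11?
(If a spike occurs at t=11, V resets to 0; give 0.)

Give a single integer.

Answer: 16

Derivation:
t=0: input=4 -> V=0 FIRE
t=1: input=4 -> V=0 FIRE
t=2: input=3 -> V=0 FIRE
t=3: input=1 -> V=8
t=4: input=1 -> V=15
t=5: input=2 -> V=0 FIRE
t=6: input=3 -> V=0 FIRE
t=7: input=0 -> V=0
t=8: input=2 -> V=16
t=9: input=3 -> V=0 FIRE
t=10: input=4 -> V=0 FIRE
t=11: input=2 -> V=16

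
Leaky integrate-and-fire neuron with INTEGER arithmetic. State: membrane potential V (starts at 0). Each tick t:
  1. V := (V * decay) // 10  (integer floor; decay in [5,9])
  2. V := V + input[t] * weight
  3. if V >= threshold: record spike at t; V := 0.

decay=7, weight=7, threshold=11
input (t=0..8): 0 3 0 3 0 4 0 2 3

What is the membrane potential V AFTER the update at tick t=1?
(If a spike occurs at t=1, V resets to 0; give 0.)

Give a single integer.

t=0: input=0 -> V=0
t=1: input=3 -> V=0 FIRE
t=2: input=0 -> V=0
t=3: input=3 -> V=0 FIRE
t=4: input=0 -> V=0
t=5: input=4 -> V=0 FIRE
t=6: input=0 -> V=0
t=7: input=2 -> V=0 FIRE
t=8: input=3 -> V=0 FIRE

Answer: 0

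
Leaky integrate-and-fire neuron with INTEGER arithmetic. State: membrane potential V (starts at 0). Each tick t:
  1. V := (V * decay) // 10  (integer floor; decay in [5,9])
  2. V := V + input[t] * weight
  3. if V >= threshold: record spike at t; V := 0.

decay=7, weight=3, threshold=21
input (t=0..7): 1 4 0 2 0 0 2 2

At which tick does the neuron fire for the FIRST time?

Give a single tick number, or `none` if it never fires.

t=0: input=1 -> V=3
t=1: input=4 -> V=14
t=2: input=0 -> V=9
t=3: input=2 -> V=12
t=4: input=0 -> V=8
t=5: input=0 -> V=5
t=6: input=2 -> V=9
t=7: input=2 -> V=12

Answer: none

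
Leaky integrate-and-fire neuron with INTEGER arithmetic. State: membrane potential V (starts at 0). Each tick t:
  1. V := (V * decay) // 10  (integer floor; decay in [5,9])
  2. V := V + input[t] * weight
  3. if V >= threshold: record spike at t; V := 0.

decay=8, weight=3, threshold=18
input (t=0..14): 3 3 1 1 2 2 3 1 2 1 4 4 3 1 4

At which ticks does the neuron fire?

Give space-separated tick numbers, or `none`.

Answer: 4 10 12

Derivation:
t=0: input=3 -> V=9
t=1: input=3 -> V=16
t=2: input=1 -> V=15
t=3: input=1 -> V=15
t=4: input=2 -> V=0 FIRE
t=5: input=2 -> V=6
t=6: input=3 -> V=13
t=7: input=1 -> V=13
t=8: input=2 -> V=16
t=9: input=1 -> V=15
t=10: input=4 -> V=0 FIRE
t=11: input=4 -> V=12
t=12: input=3 -> V=0 FIRE
t=13: input=1 -> V=3
t=14: input=4 -> V=14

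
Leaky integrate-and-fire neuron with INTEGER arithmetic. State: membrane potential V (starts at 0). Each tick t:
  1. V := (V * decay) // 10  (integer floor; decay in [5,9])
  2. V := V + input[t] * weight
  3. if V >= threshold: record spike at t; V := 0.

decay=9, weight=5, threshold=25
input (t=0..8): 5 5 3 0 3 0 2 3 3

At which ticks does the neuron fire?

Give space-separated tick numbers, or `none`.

t=0: input=5 -> V=0 FIRE
t=1: input=5 -> V=0 FIRE
t=2: input=3 -> V=15
t=3: input=0 -> V=13
t=4: input=3 -> V=0 FIRE
t=5: input=0 -> V=0
t=6: input=2 -> V=10
t=7: input=3 -> V=24
t=8: input=3 -> V=0 FIRE

Answer: 0 1 4 8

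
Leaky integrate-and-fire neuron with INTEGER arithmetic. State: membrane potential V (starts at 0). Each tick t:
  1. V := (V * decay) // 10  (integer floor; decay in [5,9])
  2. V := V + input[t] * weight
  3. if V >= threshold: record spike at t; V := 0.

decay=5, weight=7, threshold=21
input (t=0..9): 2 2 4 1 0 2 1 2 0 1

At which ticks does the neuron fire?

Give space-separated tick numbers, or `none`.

Answer: 1 2 7

Derivation:
t=0: input=2 -> V=14
t=1: input=2 -> V=0 FIRE
t=2: input=4 -> V=0 FIRE
t=3: input=1 -> V=7
t=4: input=0 -> V=3
t=5: input=2 -> V=15
t=6: input=1 -> V=14
t=7: input=2 -> V=0 FIRE
t=8: input=0 -> V=0
t=9: input=1 -> V=7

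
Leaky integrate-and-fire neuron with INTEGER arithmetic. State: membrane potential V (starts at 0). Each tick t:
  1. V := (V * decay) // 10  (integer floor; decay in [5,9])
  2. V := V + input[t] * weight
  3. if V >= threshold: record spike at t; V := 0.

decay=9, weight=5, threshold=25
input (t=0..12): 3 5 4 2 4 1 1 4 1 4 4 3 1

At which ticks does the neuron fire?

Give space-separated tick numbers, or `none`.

Answer: 1 3 6 9 11

Derivation:
t=0: input=3 -> V=15
t=1: input=5 -> V=0 FIRE
t=2: input=4 -> V=20
t=3: input=2 -> V=0 FIRE
t=4: input=4 -> V=20
t=5: input=1 -> V=23
t=6: input=1 -> V=0 FIRE
t=7: input=4 -> V=20
t=8: input=1 -> V=23
t=9: input=4 -> V=0 FIRE
t=10: input=4 -> V=20
t=11: input=3 -> V=0 FIRE
t=12: input=1 -> V=5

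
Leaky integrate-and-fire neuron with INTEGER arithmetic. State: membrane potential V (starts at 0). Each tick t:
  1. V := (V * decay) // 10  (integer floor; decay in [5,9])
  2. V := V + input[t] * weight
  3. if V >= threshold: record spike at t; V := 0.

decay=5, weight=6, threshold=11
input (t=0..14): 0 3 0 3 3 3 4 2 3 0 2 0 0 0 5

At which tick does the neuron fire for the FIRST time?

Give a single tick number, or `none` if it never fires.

Answer: 1

Derivation:
t=0: input=0 -> V=0
t=1: input=3 -> V=0 FIRE
t=2: input=0 -> V=0
t=3: input=3 -> V=0 FIRE
t=4: input=3 -> V=0 FIRE
t=5: input=3 -> V=0 FIRE
t=6: input=4 -> V=0 FIRE
t=7: input=2 -> V=0 FIRE
t=8: input=3 -> V=0 FIRE
t=9: input=0 -> V=0
t=10: input=2 -> V=0 FIRE
t=11: input=0 -> V=0
t=12: input=0 -> V=0
t=13: input=0 -> V=0
t=14: input=5 -> V=0 FIRE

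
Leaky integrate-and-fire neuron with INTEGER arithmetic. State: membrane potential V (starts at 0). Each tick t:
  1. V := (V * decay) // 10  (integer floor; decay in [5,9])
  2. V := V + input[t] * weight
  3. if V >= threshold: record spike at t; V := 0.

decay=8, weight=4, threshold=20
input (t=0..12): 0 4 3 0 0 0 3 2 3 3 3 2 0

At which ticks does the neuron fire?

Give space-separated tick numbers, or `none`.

Answer: 2 8 10

Derivation:
t=0: input=0 -> V=0
t=1: input=4 -> V=16
t=2: input=3 -> V=0 FIRE
t=3: input=0 -> V=0
t=4: input=0 -> V=0
t=5: input=0 -> V=0
t=6: input=3 -> V=12
t=7: input=2 -> V=17
t=8: input=3 -> V=0 FIRE
t=9: input=3 -> V=12
t=10: input=3 -> V=0 FIRE
t=11: input=2 -> V=8
t=12: input=0 -> V=6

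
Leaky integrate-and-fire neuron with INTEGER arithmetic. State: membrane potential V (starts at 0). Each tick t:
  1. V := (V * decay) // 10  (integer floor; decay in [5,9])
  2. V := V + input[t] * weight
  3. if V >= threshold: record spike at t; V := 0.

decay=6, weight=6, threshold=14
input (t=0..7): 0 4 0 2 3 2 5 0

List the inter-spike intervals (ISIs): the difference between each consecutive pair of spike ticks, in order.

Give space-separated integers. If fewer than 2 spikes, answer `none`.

Answer: 3 2

Derivation:
t=0: input=0 -> V=0
t=1: input=4 -> V=0 FIRE
t=2: input=0 -> V=0
t=3: input=2 -> V=12
t=4: input=3 -> V=0 FIRE
t=5: input=2 -> V=12
t=6: input=5 -> V=0 FIRE
t=7: input=0 -> V=0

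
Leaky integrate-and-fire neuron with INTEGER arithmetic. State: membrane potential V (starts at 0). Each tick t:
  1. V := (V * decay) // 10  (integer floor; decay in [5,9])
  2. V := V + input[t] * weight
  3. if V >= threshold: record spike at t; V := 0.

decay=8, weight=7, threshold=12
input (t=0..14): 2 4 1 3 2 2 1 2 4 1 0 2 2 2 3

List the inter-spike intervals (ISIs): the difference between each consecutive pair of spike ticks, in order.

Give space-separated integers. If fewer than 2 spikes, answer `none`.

t=0: input=2 -> V=0 FIRE
t=1: input=4 -> V=0 FIRE
t=2: input=1 -> V=7
t=3: input=3 -> V=0 FIRE
t=4: input=2 -> V=0 FIRE
t=5: input=2 -> V=0 FIRE
t=6: input=1 -> V=7
t=7: input=2 -> V=0 FIRE
t=8: input=4 -> V=0 FIRE
t=9: input=1 -> V=7
t=10: input=0 -> V=5
t=11: input=2 -> V=0 FIRE
t=12: input=2 -> V=0 FIRE
t=13: input=2 -> V=0 FIRE
t=14: input=3 -> V=0 FIRE

Answer: 1 2 1 1 2 1 3 1 1 1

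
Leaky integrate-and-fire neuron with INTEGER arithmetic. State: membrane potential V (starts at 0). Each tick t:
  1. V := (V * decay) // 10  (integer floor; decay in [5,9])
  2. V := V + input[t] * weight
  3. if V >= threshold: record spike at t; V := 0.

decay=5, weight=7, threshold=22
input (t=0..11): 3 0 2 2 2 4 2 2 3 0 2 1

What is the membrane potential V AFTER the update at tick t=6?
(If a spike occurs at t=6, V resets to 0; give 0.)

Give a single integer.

Answer: 14

Derivation:
t=0: input=3 -> V=21
t=1: input=0 -> V=10
t=2: input=2 -> V=19
t=3: input=2 -> V=0 FIRE
t=4: input=2 -> V=14
t=5: input=4 -> V=0 FIRE
t=6: input=2 -> V=14
t=7: input=2 -> V=21
t=8: input=3 -> V=0 FIRE
t=9: input=0 -> V=0
t=10: input=2 -> V=14
t=11: input=1 -> V=14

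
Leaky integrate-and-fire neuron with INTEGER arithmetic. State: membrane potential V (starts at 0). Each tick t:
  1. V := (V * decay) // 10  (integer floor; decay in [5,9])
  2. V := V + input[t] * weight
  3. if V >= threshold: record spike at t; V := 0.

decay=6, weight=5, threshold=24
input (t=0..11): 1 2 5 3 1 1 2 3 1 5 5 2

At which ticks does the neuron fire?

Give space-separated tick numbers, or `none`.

t=0: input=1 -> V=5
t=1: input=2 -> V=13
t=2: input=5 -> V=0 FIRE
t=3: input=3 -> V=15
t=4: input=1 -> V=14
t=5: input=1 -> V=13
t=6: input=2 -> V=17
t=7: input=3 -> V=0 FIRE
t=8: input=1 -> V=5
t=9: input=5 -> V=0 FIRE
t=10: input=5 -> V=0 FIRE
t=11: input=2 -> V=10

Answer: 2 7 9 10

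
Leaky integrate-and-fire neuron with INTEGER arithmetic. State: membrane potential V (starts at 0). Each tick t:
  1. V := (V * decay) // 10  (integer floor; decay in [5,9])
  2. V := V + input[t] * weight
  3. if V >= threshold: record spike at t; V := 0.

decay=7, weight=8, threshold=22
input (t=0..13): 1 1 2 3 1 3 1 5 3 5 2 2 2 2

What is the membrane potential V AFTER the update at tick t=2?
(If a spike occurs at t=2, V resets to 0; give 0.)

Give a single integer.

t=0: input=1 -> V=8
t=1: input=1 -> V=13
t=2: input=2 -> V=0 FIRE
t=3: input=3 -> V=0 FIRE
t=4: input=1 -> V=8
t=5: input=3 -> V=0 FIRE
t=6: input=1 -> V=8
t=7: input=5 -> V=0 FIRE
t=8: input=3 -> V=0 FIRE
t=9: input=5 -> V=0 FIRE
t=10: input=2 -> V=16
t=11: input=2 -> V=0 FIRE
t=12: input=2 -> V=16
t=13: input=2 -> V=0 FIRE

Answer: 0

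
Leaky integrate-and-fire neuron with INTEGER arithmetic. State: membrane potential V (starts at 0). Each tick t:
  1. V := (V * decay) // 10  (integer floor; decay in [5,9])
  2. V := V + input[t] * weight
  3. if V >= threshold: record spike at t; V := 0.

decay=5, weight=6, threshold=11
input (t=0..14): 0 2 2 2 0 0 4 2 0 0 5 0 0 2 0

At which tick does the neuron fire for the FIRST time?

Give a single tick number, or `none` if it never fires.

t=0: input=0 -> V=0
t=1: input=2 -> V=0 FIRE
t=2: input=2 -> V=0 FIRE
t=3: input=2 -> V=0 FIRE
t=4: input=0 -> V=0
t=5: input=0 -> V=0
t=6: input=4 -> V=0 FIRE
t=7: input=2 -> V=0 FIRE
t=8: input=0 -> V=0
t=9: input=0 -> V=0
t=10: input=5 -> V=0 FIRE
t=11: input=0 -> V=0
t=12: input=0 -> V=0
t=13: input=2 -> V=0 FIRE
t=14: input=0 -> V=0

Answer: 1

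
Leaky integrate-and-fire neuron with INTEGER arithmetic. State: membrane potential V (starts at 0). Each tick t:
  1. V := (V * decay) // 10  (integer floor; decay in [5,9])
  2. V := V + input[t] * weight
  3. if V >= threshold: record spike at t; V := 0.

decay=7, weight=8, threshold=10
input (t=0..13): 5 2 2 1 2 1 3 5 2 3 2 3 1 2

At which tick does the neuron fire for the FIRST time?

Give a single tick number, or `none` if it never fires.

Answer: 0

Derivation:
t=0: input=5 -> V=0 FIRE
t=1: input=2 -> V=0 FIRE
t=2: input=2 -> V=0 FIRE
t=3: input=1 -> V=8
t=4: input=2 -> V=0 FIRE
t=5: input=1 -> V=8
t=6: input=3 -> V=0 FIRE
t=7: input=5 -> V=0 FIRE
t=8: input=2 -> V=0 FIRE
t=9: input=3 -> V=0 FIRE
t=10: input=2 -> V=0 FIRE
t=11: input=3 -> V=0 FIRE
t=12: input=1 -> V=8
t=13: input=2 -> V=0 FIRE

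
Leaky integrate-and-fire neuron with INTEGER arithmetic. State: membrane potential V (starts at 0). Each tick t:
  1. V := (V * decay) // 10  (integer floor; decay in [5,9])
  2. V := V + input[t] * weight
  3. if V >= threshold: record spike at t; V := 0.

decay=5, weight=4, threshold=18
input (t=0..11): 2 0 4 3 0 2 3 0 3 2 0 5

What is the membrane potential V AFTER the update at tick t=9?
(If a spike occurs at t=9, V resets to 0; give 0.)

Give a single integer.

Answer: 16

Derivation:
t=0: input=2 -> V=8
t=1: input=0 -> V=4
t=2: input=4 -> V=0 FIRE
t=3: input=3 -> V=12
t=4: input=0 -> V=6
t=5: input=2 -> V=11
t=6: input=3 -> V=17
t=7: input=0 -> V=8
t=8: input=3 -> V=16
t=9: input=2 -> V=16
t=10: input=0 -> V=8
t=11: input=5 -> V=0 FIRE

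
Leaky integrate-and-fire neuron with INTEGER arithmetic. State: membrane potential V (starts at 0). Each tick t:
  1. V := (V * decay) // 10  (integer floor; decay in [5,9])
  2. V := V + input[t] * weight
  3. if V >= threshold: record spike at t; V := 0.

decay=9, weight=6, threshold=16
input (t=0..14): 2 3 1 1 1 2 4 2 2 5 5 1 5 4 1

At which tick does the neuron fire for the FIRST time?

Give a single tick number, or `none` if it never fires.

Answer: 1

Derivation:
t=0: input=2 -> V=12
t=1: input=3 -> V=0 FIRE
t=2: input=1 -> V=6
t=3: input=1 -> V=11
t=4: input=1 -> V=15
t=5: input=2 -> V=0 FIRE
t=6: input=4 -> V=0 FIRE
t=7: input=2 -> V=12
t=8: input=2 -> V=0 FIRE
t=9: input=5 -> V=0 FIRE
t=10: input=5 -> V=0 FIRE
t=11: input=1 -> V=6
t=12: input=5 -> V=0 FIRE
t=13: input=4 -> V=0 FIRE
t=14: input=1 -> V=6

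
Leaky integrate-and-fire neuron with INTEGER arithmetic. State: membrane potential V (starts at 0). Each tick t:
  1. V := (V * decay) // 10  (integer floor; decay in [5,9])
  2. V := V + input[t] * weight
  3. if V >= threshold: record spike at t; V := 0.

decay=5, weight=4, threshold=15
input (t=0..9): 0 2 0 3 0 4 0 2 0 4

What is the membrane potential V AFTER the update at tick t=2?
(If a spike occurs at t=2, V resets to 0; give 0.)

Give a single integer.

Answer: 4

Derivation:
t=0: input=0 -> V=0
t=1: input=2 -> V=8
t=2: input=0 -> V=4
t=3: input=3 -> V=14
t=4: input=0 -> V=7
t=5: input=4 -> V=0 FIRE
t=6: input=0 -> V=0
t=7: input=2 -> V=8
t=8: input=0 -> V=4
t=9: input=4 -> V=0 FIRE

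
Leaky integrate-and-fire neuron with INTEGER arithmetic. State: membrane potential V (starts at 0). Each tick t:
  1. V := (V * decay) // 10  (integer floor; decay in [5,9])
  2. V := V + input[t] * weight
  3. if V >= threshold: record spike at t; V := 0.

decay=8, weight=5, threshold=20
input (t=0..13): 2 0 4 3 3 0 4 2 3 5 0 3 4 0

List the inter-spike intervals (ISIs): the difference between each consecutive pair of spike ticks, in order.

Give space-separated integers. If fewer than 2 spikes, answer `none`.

Answer: 2 2 2 1 3

Derivation:
t=0: input=2 -> V=10
t=1: input=0 -> V=8
t=2: input=4 -> V=0 FIRE
t=3: input=3 -> V=15
t=4: input=3 -> V=0 FIRE
t=5: input=0 -> V=0
t=6: input=4 -> V=0 FIRE
t=7: input=2 -> V=10
t=8: input=3 -> V=0 FIRE
t=9: input=5 -> V=0 FIRE
t=10: input=0 -> V=0
t=11: input=3 -> V=15
t=12: input=4 -> V=0 FIRE
t=13: input=0 -> V=0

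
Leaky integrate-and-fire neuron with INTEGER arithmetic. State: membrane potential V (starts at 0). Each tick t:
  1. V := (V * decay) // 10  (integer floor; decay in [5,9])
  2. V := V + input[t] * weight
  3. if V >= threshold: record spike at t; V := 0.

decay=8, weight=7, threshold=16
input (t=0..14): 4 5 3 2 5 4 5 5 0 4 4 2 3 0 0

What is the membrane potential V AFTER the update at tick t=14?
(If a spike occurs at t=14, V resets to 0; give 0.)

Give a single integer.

t=0: input=4 -> V=0 FIRE
t=1: input=5 -> V=0 FIRE
t=2: input=3 -> V=0 FIRE
t=3: input=2 -> V=14
t=4: input=5 -> V=0 FIRE
t=5: input=4 -> V=0 FIRE
t=6: input=5 -> V=0 FIRE
t=7: input=5 -> V=0 FIRE
t=8: input=0 -> V=0
t=9: input=4 -> V=0 FIRE
t=10: input=4 -> V=0 FIRE
t=11: input=2 -> V=14
t=12: input=3 -> V=0 FIRE
t=13: input=0 -> V=0
t=14: input=0 -> V=0

Answer: 0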